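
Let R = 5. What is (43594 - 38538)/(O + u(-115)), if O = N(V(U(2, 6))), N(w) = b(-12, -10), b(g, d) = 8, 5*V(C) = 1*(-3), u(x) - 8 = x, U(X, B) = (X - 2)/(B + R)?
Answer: -5056/99 ≈ -51.071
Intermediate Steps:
U(X, B) = (-2 + X)/(5 + B) (U(X, B) = (X - 2)/(B + 5) = (-2 + X)/(5 + B))
u(x) = 8 + x
V(C) = -⅗ (V(C) = (1*(-3))/5 = (⅕)*(-3) = -⅗)
N(w) = 8
O = 8
(43594 - 38538)/(O + u(-115)) = (43594 - 38538)/(8 + (8 - 115)) = 5056/(8 - 107) = 5056/(-99) = 5056*(-1/99) = -5056/99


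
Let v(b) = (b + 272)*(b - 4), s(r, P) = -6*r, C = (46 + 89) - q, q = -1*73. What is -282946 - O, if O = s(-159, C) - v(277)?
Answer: -134023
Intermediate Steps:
q = -73
C = 208 (C = (46 + 89) - 1*(-73) = 135 + 73 = 208)
v(b) = (-4 + b)*(272 + b) (v(b) = (272 + b)*(-4 + b) = (-4 + b)*(272 + b))
O = -148923 (O = -6*(-159) - (-1088 + 277² + 268*277) = 954 - (-1088 + 76729 + 74236) = 954 - 1*149877 = 954 - 149877 = -148923)
-282946 - O = -282946 - 1*(-148923) = -282946 + 148923 = -134023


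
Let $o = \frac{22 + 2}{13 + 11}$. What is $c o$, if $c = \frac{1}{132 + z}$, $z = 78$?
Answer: $\frac{1}{210} \approx 0.0047619$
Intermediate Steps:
$o = 1$ ($o = \frac{24}{24} = 24 \cdot \frac{1}{24} = 1$)
$c = \frac{1}{210}$ ($c = \frac{1}{132 + 78} = \frac{1}{210} \approx 0.0047619$)
$c o = \frac{1}{210} \cdot 1 = \frac{1}{210}$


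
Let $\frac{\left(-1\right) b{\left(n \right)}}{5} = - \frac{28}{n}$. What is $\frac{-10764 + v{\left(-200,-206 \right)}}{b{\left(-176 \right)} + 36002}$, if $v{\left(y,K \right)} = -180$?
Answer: $- \frac{481536}{1584053} \approx -0.30399$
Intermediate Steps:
$b{\left(n \right)} = \frac{140}{n}$ ($b{\left(n \right)} = - 5 \left(- \frac{28}{n}\right) = \frac{140}{n}$)
$\frac{-10764 + v{\left(-200,-206 \right)}}{b{\left(-176 \right)} + 36002} = \frac{-10764 - 180}{\frac{140}{-176} + 36002} = - \frac{10944}{140 \left(- \frac{1}{176}\right) + 36002} = - \frac{10944}{- \frac{35}{44} + 36002} = - \frac{10944}{\frac{1584053}{44}} = \left(-10944\right) \frac{44}{1584053} = - \frac{481536}{1584053}$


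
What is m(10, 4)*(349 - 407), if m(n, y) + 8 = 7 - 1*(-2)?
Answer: -58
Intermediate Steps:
m(n, y) = 1 (m(n, y) = -8 + (7 - 1*(-2)) = -8 + (7 + 2) = -8 + 9 = 1)
m(10, 4)*(349 - 407) = 1*(349 - 407) = 1*(-58) = -58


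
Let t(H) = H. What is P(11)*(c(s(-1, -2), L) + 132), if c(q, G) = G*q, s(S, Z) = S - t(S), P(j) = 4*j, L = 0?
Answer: 5808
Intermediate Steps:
s(S, Z) = 0 (s(S, Z) = S - S = 0)
P(11)*(c(s(-1, -2), L) + 132) = (4*11)*(0*0 + 132) = 44*(0 + 132) = 44*132 = 5808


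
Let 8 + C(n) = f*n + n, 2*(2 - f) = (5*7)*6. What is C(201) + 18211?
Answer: -2299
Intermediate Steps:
f = -103 (f = 2 - 5*7*6/2 = 2 - 35*6/2 = 2 - ½*210 = 2 - 105 = -103)
C(n) = -8 - 102*n (C(n) = -8 + (-103*n + n) = -8 - 102*n)
C(201) + 18211 = (-8 - 102*201) + 18211 = (-8 - 20502) + 18211 = -20510 + 18211 = -2299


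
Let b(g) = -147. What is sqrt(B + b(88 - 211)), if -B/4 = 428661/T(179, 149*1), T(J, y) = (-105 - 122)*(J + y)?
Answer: I*sqrt(42953610558)/18614 ≈ 11.134*I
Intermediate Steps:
T(J, y) = -227*J - 227*y (T(J, y) = -227*(J + y) = -227*J - 227*y)
B = 428661/18614 (B = -1714644/(-227*179 - 33823) = -1714644/(-40633 - 227*149) = -1714644/(-40633 - 33823) = -1714644/(-74456) = -1714644*(-1)/74456 = -4*(-428661/74456) = 428661/18614 ≈ 23.029)
sqrt(B + b(88 - 211)) = sqrt(428661/18614 - 147) = sqrt(-2307597/18614) = I*sqrt(42953610558)/18614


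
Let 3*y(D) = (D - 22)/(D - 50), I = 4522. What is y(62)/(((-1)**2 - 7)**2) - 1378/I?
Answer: -100313/366282 ≈ -0.27387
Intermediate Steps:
y(D) = (-22 + D)/(3*(-50 + D)) (y(D) = ((D - 22)/(D - 50))/3 = ((-22 + D)/(-50 + D))/3 = (-22 + D)/(3*(-50 + D)))
y(62)/(((-1)**2 - 7)**2) - 1378/I = ((-22 + 62)/(3*(-50 + 62)))/(((-1)**2 - 7)**2) - 1378/4522 = ((1/3)*40/12)/((1 - 7)**2) - 1378*1/4522 = ((1/3)*(1/12)*40)/((-6)**2) - 689/2261 = (10/9)/36 - 689/2261 = (10/9)*(1/36) - 689/2261 = 5/162 - 689/2261 = -100313/366282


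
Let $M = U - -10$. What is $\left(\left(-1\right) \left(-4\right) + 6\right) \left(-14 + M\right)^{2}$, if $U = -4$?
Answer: $640$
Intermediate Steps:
$M = 6$ ($M = -4 - -10 = -4 + 10 = 6$)
$\left(\left(-1\right) \left(-4\right) + 6\right) \left(-14 + M\right)^{2} = \left(\left(-1\right) \left(-4\right) + 6\right) \left(-14 + 6\right)^{2} = \left(4 + 6\right) \left(-8\right)^{2} = 10 \cdot 64 = 640$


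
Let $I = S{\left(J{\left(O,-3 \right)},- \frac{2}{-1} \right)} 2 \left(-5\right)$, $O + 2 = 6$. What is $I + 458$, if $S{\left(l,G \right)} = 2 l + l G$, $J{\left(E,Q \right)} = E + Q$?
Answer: $418$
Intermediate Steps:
$O = 4$ ($O = -2 + 6 = 4$)
$S{\left(l,G \right)} = 2 l + G l$
$I = -40$ ($I = \left(4 - 3\right) \left(2 - \frac{2}{-1}\right) 2 \left(-5\right) = 1 \left(2 - -2\right) 2 \left(-5\right) = 1 \left(2 + 2\right) 2 \left(-5\right) = 1 \cdot 4 \cdot 2 \left(-5\right) = 4 \cdot 2 \left(-5\right) = 8 \left(-5\right) = -40$)
$I + 458 = -40 + 458 = 418$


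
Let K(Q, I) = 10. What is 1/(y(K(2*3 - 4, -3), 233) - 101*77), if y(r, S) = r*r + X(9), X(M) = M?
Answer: -1/7668 ≈ -0.00013041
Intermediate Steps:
y(r, S) = 9 + r² (y(r, S) = r*r + 9 = r² + 9 = 9 + r²)
1/(y(K(2*3 - 4, -3), 233) - 101*77) = 1/((9 + 10²) - 101*77) = 1/((9 + 100) - 7777) = 1/(109 - 7777) = 1/(-7668) = -1/7668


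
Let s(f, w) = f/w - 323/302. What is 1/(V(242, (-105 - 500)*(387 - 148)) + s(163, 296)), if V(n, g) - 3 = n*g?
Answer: -44696/1564001874143 ≈ -2.8578e-8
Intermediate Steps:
s(f, w) = -323/302 + f/w (s(f, w) = f/w - 323*1/302 = f/w - 323/302 = -323/302 + f/w)
V(n, g) = 3 + g*n (V(n, g) = 3 + n*g = 3 + g*n)
1/(V(242, (-105 - 500)*(387 - 148)) + s(163, 296)) = 1/((3 + ((-105 - 500)*(387 - 148))*242) + (-323/302 + 163/296)) = 1/((3 - 605*239*242) + (-323/302 + 163*(1/296))) = 1/((3 - 144595*242) + (-323/302 + 163/296)) = 1/((3 - 34991990) - 23191/44696) = 1/(-34991987 - 23191/44696) = 1/(-1564001874143/44696) = -44696/1564001874143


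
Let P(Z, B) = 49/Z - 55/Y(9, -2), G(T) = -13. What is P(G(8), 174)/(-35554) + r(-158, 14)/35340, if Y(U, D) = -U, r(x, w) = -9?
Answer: -7853587/24501328020 ≈ -0.00032054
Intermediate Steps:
P(Z, B) = 55/9 + 49/Z (P(Z, B) = 49/Z - 55/((-1*9)) = 49/Z - 55/(-9) = 49/Z - 55*(-1/9) = 49/Z + 55/9 = 55/9 + 49/Z)
P(G(8), 174)/(-35554) + r(-158, 14)/35340 = (55/9 + 49/(-13))/(-35554) - 9/35340 = (55/9 + 49*(-1/13))*(-1/35554) - 9*1/35340 = (55/9 - 49/13)*(-1/35554) - 3/11780 = (274/117)*(-1/35554) - 3/11780 = -137/2079909 - 3/11780 = -7853587/24501328020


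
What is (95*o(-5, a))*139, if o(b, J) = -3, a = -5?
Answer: -39615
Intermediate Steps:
(95*o(-5, a))*139 = (95*(-3))*139 = -285*139 = -39615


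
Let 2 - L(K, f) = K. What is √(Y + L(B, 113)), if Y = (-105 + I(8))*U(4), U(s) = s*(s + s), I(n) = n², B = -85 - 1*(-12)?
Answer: I*√1237 ≈ 35.171*I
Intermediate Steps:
B = -73 (B = -85 + 12 = -73)
L(K, f) = 2 - K
U(s) = 2*s² (U(s) = s*(2*s) = 2*s²)
Y = -1312 (Y = (-105 + 8²)*(2*4²) = (-105 + 64)*(2*16) = -41*32 = -1312)
√(Y + L(B, 113)) = √(-1312 + (2 - 1*(-73))) = √(-1312 + (2 + 73)) = √(-1312 + 75) = √(-1237) = I*√1237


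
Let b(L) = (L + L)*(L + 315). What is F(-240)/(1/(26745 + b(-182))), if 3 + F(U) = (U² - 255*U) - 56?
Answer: -2572761247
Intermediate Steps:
F(U) = -59 + U² - 255*U (F(U) = -3 + ((U² - 255*U) - 56) = -3 + (-56 + U² - 255*U) = -59 + U² - 255*U)
b(L) = 2*L*(315 + L) (b(L) = (2*L)*(315 + L) = 2*L*(315 + L))
F(-240)/(1/(26745 + b(-182))) = (-59 + (-240)² - 255*(-240))/(1/(26745 + 2*(-182)*(315 - 182))) = (-59 + 57600 + 61200)/(1/(26745 + 2*(-182)*133)) = 118741/(1/(26745 - 48412)) = 118741/(1/(-21667)) = 118741/(-1/21667) = 118741*(-21667) = -2572761247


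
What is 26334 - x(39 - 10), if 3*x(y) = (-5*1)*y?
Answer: 79147/3 ≈ 26382.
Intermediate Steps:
x(y) = -5*y/3 (x(y) = ((-5*1)*y)/3 = (-5*y)/3 = -5*y/3)
26334 - x(39 - 10) = 26334 - (-5)*(39 - 10)/3 = 26334 - (-5)*29/3 = 26334 - 1*(-145/3) = 26334 + 145/3 = 79147/3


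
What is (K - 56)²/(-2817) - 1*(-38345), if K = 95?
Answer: 12001816/313 ≈ 38344.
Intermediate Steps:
(K - 56)²/(-2817) - 1*(-38345) = (95 - 56)²/(-2817) - 1*(-38345) = 39²*(-1/2817) + 38345 = 1521*(-1/2817) + 38345 = -169/313 + 38345 = 12001816/313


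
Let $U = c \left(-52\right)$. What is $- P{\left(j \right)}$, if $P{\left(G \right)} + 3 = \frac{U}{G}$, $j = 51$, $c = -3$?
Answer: $- \frac{1}{17} \approx -0.058824$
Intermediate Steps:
$U = 156$ ($U = \left(-3\right) \left(-52\right) = 156$)
$P{\left(G \right)} = -3 + \frac{156}{G}$
$- P{\left(j \right)} = - (-3 + \frac{156}{51}) = - (-3 + 156 \cdot \frac{1}{51}) = - (-3 + \frac{52}{17}) = \left(-1\right) \frac{1}{17} = - \frac{1}{17}$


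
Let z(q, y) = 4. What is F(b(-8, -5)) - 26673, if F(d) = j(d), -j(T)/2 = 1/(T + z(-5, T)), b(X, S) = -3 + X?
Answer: -186709/7 ≈ -26673.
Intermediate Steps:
j(T) = -2/(4 + T) (j(T) = -2/(T + 4) = -2/(4 + T))
F(d) = -2/(4 + d)
F(b(-8, -5)) - 26673 = -2/(4 + (-3 - 8)) - 26673 = -2/(4 - 11) - 26673 = -2/(-7) - 26673 = -2*(-1/7) - 26673 = 2/7 - 26673 = -186709/7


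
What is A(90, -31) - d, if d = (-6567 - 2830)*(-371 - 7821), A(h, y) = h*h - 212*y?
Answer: -76965552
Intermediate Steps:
A(h, y) = h**2 - 212*y
d = 76980224 (d = -9397*(-8192) = 76980224)
A(90, -31) - d = (90**2 - 212*(-31)) - 1*76980224 = (8100 + 6572) - 76980224 = 14672 - 76980224 = -76965552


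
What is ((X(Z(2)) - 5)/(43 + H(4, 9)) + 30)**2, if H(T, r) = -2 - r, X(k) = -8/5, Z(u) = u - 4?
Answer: 22724289/25600 ≈ 887.67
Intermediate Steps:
Z(u) = -4 + u
X(k) = -8/5 (X(k) = -8*1/5 = -8/5)
((X(Z(2)) - 5)/(43 + H(4, 9)) + 30)**2 = ((-8/5 - 5)/(43 + (-2 - 1*9)) + 30)**2 = (-33/(5*(43 + (-2 - 9))) + 30)**2 = (-33/(5*(43 - 11)) + 30)**2 = (-33/5/32 + 30)**2 = (-33/5*1/32 + 30)**2 = (-33/160 + 30)**2 = (4767/160)**2 = 22724289/25600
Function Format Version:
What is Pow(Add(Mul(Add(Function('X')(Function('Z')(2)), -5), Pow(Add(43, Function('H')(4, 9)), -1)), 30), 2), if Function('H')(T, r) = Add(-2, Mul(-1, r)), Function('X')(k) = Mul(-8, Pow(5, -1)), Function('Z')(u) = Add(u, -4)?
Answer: Rational(22724289, 25600) ≈ 887.67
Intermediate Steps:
Function('Z')(u) = Add(-4, u)
Function('X')(k) = Rational(-8, 5) (Function('X')(k) = Mul(-8, Rational(1, 5)) = Rational(-8, 5))
Pow(Add(Mul(Add(Function('X')(Function('Z')(2)), -5), Pow(Add(43, Function('H')(4, 9)), -1)), 30), 2) = Pow(Add(Mul(Add(Rational(-8, 5), -5), Pow(Add(43, Add(-2, Mul(-1, 9))), -1)), 30), 2) = Pow(Add(Mul(Rational(-33, 5), Pow(Add(43, Add(-2, -9)), -1)), 30), 2) = Pow(Add(Mul(Rational(-33, 5), Pow(Add(43, -11), -1)), 30), 2) = Pow(Add(Mul(Rational(-33, 5), Pow(32, -1)), 30), 2) = Pow(Add(Mul(Rational(-33, 5), Rational(1, 32)), 30), 2) = Pow(Add(Rational(-33, 160), 30), 2) = Pow(Rational(4767, 160), 2) = Rational(22724289, 25600)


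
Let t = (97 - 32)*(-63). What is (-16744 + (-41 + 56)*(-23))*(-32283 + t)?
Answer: 621663642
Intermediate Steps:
t = -4095 (t = 65*(-63) = -4095)
(-16744 + (-41 + 56)*(-23))*(-32283 + t) = (-16744 + (-41 + 56)*(-23))*(-32283 - 4095) = (-16744 + 15*(-23))*(-36378) = (-16744 - 345)*(-36378) = -17089*(-36378) = 621663642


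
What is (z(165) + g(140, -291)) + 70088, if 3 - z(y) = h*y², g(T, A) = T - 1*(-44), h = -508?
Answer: 13900575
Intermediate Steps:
g(T, A) = 44 + T (g(T, A) = T + 44 = 44 + T)
z(y) = 3 + 508*y² (z(y) = 3 - (-508)*y² = 3 + 508*y²)
(z(165) + g(140, -291)) + 70088 = ((3 + 508*165²) + (44 + 140)) + 70088 = ((3 + 508*27225) + 184) + 70088 = ((3 + 13830300) + 184) + 70088 = (13830303 + 184) + 70088 = 13830487 + 70088 = 13900575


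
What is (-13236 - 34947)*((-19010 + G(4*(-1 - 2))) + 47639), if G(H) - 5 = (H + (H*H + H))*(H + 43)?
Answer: -1558912782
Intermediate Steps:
G(H) = 5 + (43 + H)*(H² + 2*H) (G(H) = 5 + (H + (H*H + H))*(H + 43) = 5 + (H + (H² + H))*(43 + H) = 5 + (H + (H + H²))*(43 + H) = 5 + (H² + 2*H)*(43 + H) = 5 + (43 + H)*(H² + 2*H))
(-13236 - 34947)*((-19010 + G(4*(-1 - 2))) + 47639) = (-13236 - 34947)*((-19010 + (5 + (4*(-1 - 2))³ + 45*(4*(-1 - 2))² + 86*(4*(-1 - 2)))) + 47639) = -48183*((-19010 + (5 + (4*(-3))³ + 45*(4*(-3))² + 86*(4*(-3)))) + 47639) = -48183*((-19010 + (5 + (-12)³ + 45*(-12)² + 86*(-12))) + 47639) = -48183*((-19010 + (5 - 1728 + 45*144 - 1032)) + 47639) = -48183*((-19010 + (5 - 1728 + 6480 - 1032)) + 47639) = -48183*((-19010 + 3725) + 47639) = -48183*(-15285 + 47639) = -48183*32354 = -1558912782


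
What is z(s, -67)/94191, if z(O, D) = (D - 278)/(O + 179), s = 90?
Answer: -115/8445793 ≈ -1.3616e-5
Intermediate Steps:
z(O, D) = (-278 + D)/(179 + O)
z(s, -67)/94191 = ((-278 - 67)/(179 + 90))/94191 = (-345/269)*(1/94191) = ((1/269)*(-345))*(1/94191) = -345/269*1/94191 = -115/8445793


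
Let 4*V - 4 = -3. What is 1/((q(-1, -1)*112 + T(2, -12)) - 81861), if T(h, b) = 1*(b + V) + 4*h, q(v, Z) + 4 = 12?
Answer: -4/323875 ≈ -1.2350e-5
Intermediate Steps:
V = ¼ (V = 1 + (¼)*(-3) = 1 - ¾ = ¼ ≈ 0.25000)
q(v, Z) = 8 (q(v, Z) = -4 + 12 = 8)
T(h, b) = ¼ + b + 4*h (T(h, b) = 1*(b + ¼) + 4*h = 1*(¼ + b) + 4*h = (¼ + b) + 4*h = ¼ + b + 4*h)
1/((q(-1, -1)*112 + T(2, -12)) - 81861) = 1/((8*112 + (¼ - 12 + 4*2)) - 81861) = 1/((896 + (¼ - 12 + 8)) - 81861) = 1/((896 - 15/4) - 81861) = 1/(3569/4 - 81861) = 1/(-323875/4) = -4/323875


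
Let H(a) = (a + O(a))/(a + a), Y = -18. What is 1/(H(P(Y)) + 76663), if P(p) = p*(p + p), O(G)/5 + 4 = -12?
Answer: 162/12419477 ≈ 1.3044e-5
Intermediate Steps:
O(G) = -80 (O(G) = -20 + 5*(-12) = -20 - 60 = -80)
P(p) = 2*p² (P(p) = p*(2*p) = 2*p²)
H(a) = (-80 + a)/(2*a) (H(a) = (a - 80)/(a + a) = (-80 + a)/((2*a)) = (-80 + a)*(1/(2*a)) = (-80 + a)/(2*a))
1/(H(P(Y)) + 76663) = 1/((-80 + 2*(-18)²)/(2*((2*(-18)²))) + 76663) = 1/((-80 + 2*324)/(2*((2*324))) + 76663) = 1/((½)*(-80 + 648)/648 + 76663) = 1/((½)*(1/648)*568 + 76663) = 1/(71/162 + 76663) = 1/(12419477/162) = 162/12419477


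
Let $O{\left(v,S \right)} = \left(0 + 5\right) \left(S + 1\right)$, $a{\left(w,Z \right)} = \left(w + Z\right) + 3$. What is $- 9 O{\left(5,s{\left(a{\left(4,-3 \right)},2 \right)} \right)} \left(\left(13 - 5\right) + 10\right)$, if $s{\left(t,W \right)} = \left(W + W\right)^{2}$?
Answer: $-13770$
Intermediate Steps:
$a{\left(w,Z \right)} = 3 + Z + w$ ($a{\left(w,Z \right)} = \left(Z + w\right) + 3 = 3 + Z + w$)
$s{\left(t,W \right)} = 4 W^{2}$ ($s{\left(t,W \right)} = \left(2 W\right)^{2} = 4 W^{2}$)
$O{\left(v,S \right)} = 5 + 5 S$ ($O{\left(v,S \right)} = 5 \left(1 + S\right) = 5 + 5 S$)
$- 9 O{\left(5,s{\left(a{\left(4,-3 \right)},2 \right)} \right)} \left(\left(13 - 5\right) + 10\right) = - 9 \left(5 + 5 \cdot 4 \cdot 2^{2}\right) \left(\left(13 - 5\right) + 10\right) = - 9 \left(5 + 5 \cdot 4 \cdot 4\right) \left(8 + 10\right) = - 9 \left(5 + 5 \cdot 16\right) 18 = - 9 \left(5 + 80\right) 18 = \left(-9\right) 85 \cdot 18 = \left(-765\right) 18 = -13770$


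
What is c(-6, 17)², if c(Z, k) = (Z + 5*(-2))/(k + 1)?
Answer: 64/81 ≈ 0.79012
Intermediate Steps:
c(Z, k) = (-10 + Z)/(1 + k) (c(Z, k) = (Z - 10)/(1 + k) = (-10 + Z)/(1 + k))
c(-6, 17)² = ((-10 - 6)/(1 + 17))² = (-16/18)² = ((1/18)*(-16))² = (-8/9)² = 64/81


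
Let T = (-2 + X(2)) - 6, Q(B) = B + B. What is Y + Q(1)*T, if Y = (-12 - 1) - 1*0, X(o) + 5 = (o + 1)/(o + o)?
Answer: -75/2 ≈ -37.500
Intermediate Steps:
Q(B) = 2*B
X(o) = -5 + (1 + o)/(2*o) (X(o) = -5 + (o + 1)/(o + o) = -5 + (1 + o)/((2*o)) = -5 + (1 + o)*(1/(2*o)) = -5 + (1 + o)/(2*o))
Y = -13 (Y = -13 + 0 = -13)
T = -49/4 (T = (-2 + (1/2)*(1 - 9*2)/2) - 6 = (-2 + (1/2)*(1/2)*(1 - 18)) - 6 = (-2 + (1/2)*(1/2)*(-17)) - 6 = (-2 - 17/4) - 6 = -25/4 - 6 = -49/4 ≈ -12.250)
Y + Q(1)*T = -13 + (2*1)*(-49/4) = -13 + 2*(-49/4) = -13 - 49/2 = -75/2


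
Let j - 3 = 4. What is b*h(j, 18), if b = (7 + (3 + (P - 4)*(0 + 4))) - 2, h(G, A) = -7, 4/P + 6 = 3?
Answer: 280/3 ≈ 93.333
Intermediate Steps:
j = 7 (j = 3 + 4 = 7)
P = -4/3 (P = 4/(-6 + 3) = 4/(-3) = 4*(-⅓) = -4/3 ≈ -1.3333)
b = -40/3 (b = (7 + (3 + (-4/3 - 4)*(0 + 4))) - 2 = (7 + (3 - 16/3*4)) - 2 = (7 + (3 - 64/3)) - 2 = (7 - 55/3) - 2 = -34/3 - 2 = -40/3 ≈ -13.333)
b*h(j, 18) = -40/3*(-7) = 280/3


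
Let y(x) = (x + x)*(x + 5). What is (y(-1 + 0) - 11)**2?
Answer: 361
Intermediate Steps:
y(x) = 2*x*(5 + x) (y(x) = (2*x)*(5 + x) = 2*x*(5 + x))
(y(-1 + 0) - 11)**2 = (2*(-1 + 0)*(5 + (-1 + 0)) - 11)**2 = (2*(-1)*(5 - 1) - 11)**2 = (2*(-1)*4 - 11)**2 = (-8 - 11)**2 = (-19)**2 = 361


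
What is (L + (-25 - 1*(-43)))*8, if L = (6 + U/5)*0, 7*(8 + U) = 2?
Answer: 144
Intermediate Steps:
U = -54/7 (U = -8 + (1/7)*2 = -8 + 2/7 = -54/7 ≈ -7.7143)
L = 0 (L = (6 - 54/7/5)*0 = (6 - 54/7*1/5)*0 = (6 - 54/35)*0 = (156/35)*0 = 0)
(L + (-25 - 1*(-43)))*8 = (0 + (-25 - 1*(-43)))*8 = (0 + (-25 + 43))*8 = (0 + 18)*8 = 18*8 = 144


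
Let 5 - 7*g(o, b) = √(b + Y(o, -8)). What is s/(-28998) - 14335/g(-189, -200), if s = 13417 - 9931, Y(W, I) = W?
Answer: -269453051/222318 - 100345*I*√389/414 ≈ -1212.0 - 4780.5*I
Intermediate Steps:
s = 3486
g(o, b) = 5/7 - √(b + o)/7
s/(-28998) - 14335/g(-189, -200) = 3486/(-28998) - 14335/(5/7 - √(-200 - 189)/7) = 3486*(-1/28998) - 14335/(5/7 - I*√389/7) = -581/4833 - 14335/(5/7 - I*√389/7)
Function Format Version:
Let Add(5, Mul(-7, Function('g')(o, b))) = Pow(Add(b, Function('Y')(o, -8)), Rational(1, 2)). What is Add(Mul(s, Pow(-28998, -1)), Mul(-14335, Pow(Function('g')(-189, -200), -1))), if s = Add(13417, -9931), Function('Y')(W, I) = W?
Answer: Add(Rational(-269453051, 222318), Mul(Rational(-100345, 414), I, Pow(389, Rational(1, 2)))) ≈ Add(-1212.0, Mul(-4780.5, I))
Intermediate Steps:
s = 3486
Function('g')(o, b) = Add(Rational(5, 7), Mul(Rational(-1, 7), Pow(Add(b, o), Rational(1, 2))))
Add(Mul(s, Pow(-28998, -1)), Mul(-14335, Pow(Function('g')(-189, -200), -1))) = Add(Mul(3486, Pow(-28998, -1)), Mul(-14335, Pow(Add(Rational(5, 7), Mul(Rational(-1, 7), Pow(Add(-200, -189), Rational(1, 2)))), -1))) = Add(Mul(3486, Rational(-1, 28998)), Mul(-14335, Pow(Add(Rational(5, 7), Mul(Rational(-1, 7), Pow(-389, Rational(1, 2)))), -1))) = Add(Rational(-581, 4833), Mul(-14335, Pow(Add(Rational(5, 7), Mul(Rational(-1, 7), Mul(I, Pow(389, Rational(1, 2))))), -1))) = Add(Rational(-581, 4833), Mul(-14335, Pow(Add(Rational(5, 7), Mul(Rational(-1, 7), I, Pow(389, Rational(1, 2)))), -1)))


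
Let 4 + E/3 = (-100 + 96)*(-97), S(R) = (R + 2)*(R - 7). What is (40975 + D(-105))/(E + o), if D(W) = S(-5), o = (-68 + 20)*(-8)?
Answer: 41011/1536 ≈ 26.700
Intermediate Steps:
S(R) = (-7 + R)*(2 + R) (S(R) = (2 + R)*(-7 + R) = (-7 + R)*(2 + R))
o = 384 (o = -48*(-8) = 384)
E = 1152 (E = -12 + 3*((-100 + 96)*(-97)) = -12 + 3*(-4*(-97)) = -12 + 3*388 = -12 + 1164 = 1152)
D(W) = 36 (D(W) = -14 + (-5)² - 5*(-5) = -14 + 25 + 25 = 36)
(40975 + D(-105))/(E + o) = (40975 + 36)/(1152 + 384) = 41011/1536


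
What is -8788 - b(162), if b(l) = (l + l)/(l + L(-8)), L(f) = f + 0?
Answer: -676838/77 ≈ -8790.1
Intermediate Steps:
L(f) = f
b(l) = 2*l/(-8 + l) (b(l) = (l + l)/(l - 8) = (2*l)/(-8 + l) = 2*l/(-8 + l))
-8788 - b(162) = -8788 - 2*162/(-8 + 162) = -8788 - 2*162/154 = -8788 - 1*162/77 = -8788 - 162/77 = -676838/77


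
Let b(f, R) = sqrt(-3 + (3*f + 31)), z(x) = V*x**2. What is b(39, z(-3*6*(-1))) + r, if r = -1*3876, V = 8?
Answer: -3876 + sqrt(145) ≈ -3864.0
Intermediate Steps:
z(x) = 8*x**2
r = -3876
b(f, R) = sqrt(28 + 3*f) (b(f, R) = sqrt(-3 + (31 + 3*f)) = sqrt(28 + 3*f))
b(39, z(-3*6*(-1))) + r = sqrt(28 + 3*39) - 3876 = sqrt(28 + 117) - 3876 = sqrt(145) - 3876 = -3876 + sqrt(145)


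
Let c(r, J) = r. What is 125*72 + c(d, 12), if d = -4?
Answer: 8996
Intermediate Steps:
125*72 + c(d, 12) = 125*72 - 4 = 9000 - 4 = 8996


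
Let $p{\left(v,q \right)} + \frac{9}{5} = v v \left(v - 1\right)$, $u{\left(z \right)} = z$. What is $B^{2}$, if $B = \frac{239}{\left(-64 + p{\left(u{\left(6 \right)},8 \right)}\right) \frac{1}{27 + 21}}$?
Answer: $\frac{3290169600}{326041} \approx 10091.0$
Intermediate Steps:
$p{\left(v,q \right)} = - \frac{9}{5} + v^{2} \left(-1 + v\right)$ ($p{\left(v,q \right)} = - \frac{9}{5} + v v \left(v - 1\right) = - \frac{9}{5} + v v \left(-1 + v\right) = - \frac{9}{5} + v^{2} \left(-1 + v\right)$)
$B = \frac{57360}{571}$ ($B = \frac{239}{\left(-64 - \left(\frac{189}{5} - 216\right)\right) \frac{1}{27 + 21}} = \frac{239}{\left(-64 - - \frac{891}{5}\right) \frac{1}{48}} = \frac{239}{\left(-64 + \frac{891}{5}\right) \frac{1}{48}} = \frac{239}{\frac{571}{5} \cdot \frac{1}{48}} = \frac{239}{\frac{571}{240}} = 239 \cdot \frac{240}{571} = \frac{57360}{571} \approx 100.46$)
$B^{2} = \left(\frac{57360}{571}\right)^{2} = \frac{3290169600}{326041}$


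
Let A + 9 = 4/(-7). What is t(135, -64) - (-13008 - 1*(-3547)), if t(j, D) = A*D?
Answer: 70515/7 ≈ 10074.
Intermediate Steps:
A = -67/7 (A = -9 + 4/(-7) = -9 + 4*(-⅐) = -9 - 4/7 = -67/7 ≈ -9.5714)
t(j, D) = -67*D/7
t(135, -64) - (-13008 - 1*(-3547)) = -67/7*(-64) - (-13008 - 1*(-3547)) = 4288/7 - (-13008 + 3547) = 4288/7 - 1*(-9461) = 4288/7 + 9461 = 70515/7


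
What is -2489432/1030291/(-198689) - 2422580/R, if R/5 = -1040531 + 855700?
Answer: 99184513621787476/37836289806758669 ≈ 2.6214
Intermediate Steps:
R = -924155 (R = 5*(-1040531 + 855700) = 5*(-184831) = -924155)
-2489432/1030291/(-198689) - 2422580/R = -2489432/1030291/(-198689) - 2422580/(-924155) = -2489432*1/1030291*(-1/198689) - 2422580*(-1/924155) = -2489432/1030291*(-1/198689) + 484516/184831 = 2489432/204707488499 + 484516/184831 = 99184513621787476/37836289806758669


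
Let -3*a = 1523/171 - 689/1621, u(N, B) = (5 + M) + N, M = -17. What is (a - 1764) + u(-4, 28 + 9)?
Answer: -1482550904/831573 ≈ -1782.8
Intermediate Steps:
u(N, B) = -12 + N (u(N, B) = (5 - 17) + N = -12 + N)
a = -2350964/831573 (a = -(1523/171 - 689/1621)/3 = -⅓*2350964/277191 = -2350964/831573 ≈ -2.8271)
(a - 1764) + u(-4, 28 + 9) = (-2350964/831573 - 1764) + (-12 - 4) = -1469245736/831573 - 16 = -1482550904/831573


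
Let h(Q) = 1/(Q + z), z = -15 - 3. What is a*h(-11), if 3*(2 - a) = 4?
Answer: -2/87 ≈ -0.022988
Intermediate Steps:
a = 2/3 (a = 2 - 1/3*4 = 2 - 4/3 = 2/3 ≈ 0.66667)
z = -18
h(Q) = 1/(-18 + Q) (h(Q) = 1/(Q - 18) = 1/(-18 + Q))
a*h(-11) = 2/(3*(-18 - 11)) = (2/3)/(-29) = (2/3)*(-1/29) = -2/87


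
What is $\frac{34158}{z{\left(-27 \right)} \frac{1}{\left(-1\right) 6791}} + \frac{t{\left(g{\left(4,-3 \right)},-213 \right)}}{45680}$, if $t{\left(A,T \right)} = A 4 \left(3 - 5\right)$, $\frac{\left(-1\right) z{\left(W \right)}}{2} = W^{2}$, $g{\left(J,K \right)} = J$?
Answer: $\frac{110377619879}{693765} \approx 1.591 \cdot 10^{5}$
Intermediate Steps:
$z{\left(W \right)} = - 2 W^{2}$
$t{\left(A,T \right)} = - 8 A$ ($t{\left(A,T \right)} = 4 A \left(3 - 5\right) = 4 A \left(-2\right) = - 8 A$)
$\frac{34158}{z{\left(-27 \right)} \frac{1}{\left(-1\right) 6791}} + \frac{t{\left(g{\left(4,-3 \right)},-213 \right)}}{45680} = \frac{34158}{- 2 \left(-27\right)^{2} \frac{1}{\left(-1\right) 6791}} + \frac{\left(-8\right) 4}{45680} = \frac{34158}{\left(-2\right) 729 \frac{1}{-6791}} - \frac{2}{2855} = \frac{34158}{\left(-1458\right) \left(- \frac{1}{6791}\right)} - \frac{2}{2855} = \frac{34158}{\frac{1458}{6791}} - \frac{2}{2855} = 34158 \cdot \frac{6791}{1458} - \frac{2}{2855} = \frac{38661163}{243} - \frac{2}{2855} = \frac{110377619879}{693765}$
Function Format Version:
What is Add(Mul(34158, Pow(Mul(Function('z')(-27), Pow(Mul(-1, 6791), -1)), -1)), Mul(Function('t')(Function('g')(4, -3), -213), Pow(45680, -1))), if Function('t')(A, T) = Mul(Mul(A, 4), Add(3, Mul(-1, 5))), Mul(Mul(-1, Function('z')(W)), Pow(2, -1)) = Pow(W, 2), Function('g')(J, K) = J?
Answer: Rational(110377619879, 693765) ≈ 1.5910e+5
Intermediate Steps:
Function('z')(W) = Mul(-2, Pow(W, 2))
Function('t')(A, T) = Mul(-8, A) (Function('t')(A, T) = Mul(Mul(4, A), Add(3, -5)) = Mul(Mul(4, A), -2) = Mul(-8, A))
Add(Mul(34158, Pow(Mul(Function('z')(-27), Pow(Mul(-1, 6791), -1)), -1)), Mul(Function('t')(Function('g')(4, -3), -213), Pow(45680, -1))) = Add(Mul(34158, Pow(Mul(Mul(-2, Pow(-27, 2)), Pow(Mul(-1, 6791), -1)), -1)), Mul(Mul(-8, 4), Pow(45680, -1))) = Add(Mul(34158, Pow(Mul(Mul(-2, 729), Pow(-6791, -1)), -1)), Mul(-32, Rational(1, 45680))) = Add(Mul(34158, Pow(Mul(-1458, Rational(-1, 6791)), -1)), Rational(-2, 2855)) = Add(Mul(34158, Pow(Rational(1458, 6791), -1)), Rational(-2, 2855)) = Add(Mul(34158, Rational(6791, 1458)), Rational(-2, 2855)) = Add(Rational(38661163, 243), Rational(-2, 2855)) = Rational(110377619879, 693765)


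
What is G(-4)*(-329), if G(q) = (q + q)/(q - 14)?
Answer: -1316/9 ≈ -146.22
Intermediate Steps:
G(q) = 2*q/(-14 + q) (G(q) = (2*q)/(-14 + q) = 2*q/(-14 + q))
G(-4)*(-329) = (2*(-4)/(-14 - 4))*(-329) = (2*(-4)/(-18))*(-329) = (2*(-4)*(-1/18))*(-329) = (4/9)*(-329) = -1316/9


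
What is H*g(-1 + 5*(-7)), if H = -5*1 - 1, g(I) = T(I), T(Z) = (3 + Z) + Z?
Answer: 414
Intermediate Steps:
T(Z) = 3 + 2*Z
g(I) = 3 + 2*I
H = -6 (H = -5 - 1 = -6)
H*g(-1 + 5*(-7)) = -6*(3 + 2*(-1 + 5*(-7))) = -6*(3 + 2*(-1 - 35)) = -6*(3 + 2*(-36)) = -6*(3 - 72) = -6*(-69) = 414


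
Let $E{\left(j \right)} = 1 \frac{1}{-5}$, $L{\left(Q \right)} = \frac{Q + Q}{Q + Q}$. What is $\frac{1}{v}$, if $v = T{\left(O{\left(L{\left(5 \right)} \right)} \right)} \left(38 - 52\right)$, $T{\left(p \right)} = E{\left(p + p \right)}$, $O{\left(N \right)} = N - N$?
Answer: $\frac{5}{14} \approx 0.35714$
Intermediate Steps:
$L{\left(Q \right)} = 1$ ($L{\left(Q \right)} = \frac{2 Q}{2 Q} = 2 Q \frac{1}{2 Q} = 1$)
$E{\left(j \right)} = - \frac{1}{5}$ ($E{\left(j \right)} = 1 \left(- \frac{1}{5}\right) = - \frac{1}{5}$)
$O{\left(N \right)} = 0$
$T{\left(p \right)} = - \frac{1}{5}$
$v = \frac{14}{5}$ ($v = - \frac{38 - 52}{5} = \left(- \frac{1}{5}\right) \left(-14\right) = \frac{14}{5} \approx 2.8$)
$\frac{1}{v} = \frac{1}{\frac{14}{5}} = \frac{5}{14}$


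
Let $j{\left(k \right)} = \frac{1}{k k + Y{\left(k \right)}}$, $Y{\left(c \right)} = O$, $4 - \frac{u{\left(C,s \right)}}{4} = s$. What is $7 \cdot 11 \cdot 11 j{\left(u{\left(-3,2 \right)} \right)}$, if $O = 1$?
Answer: $\frac{847}{65} \approx 13.031$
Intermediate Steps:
$u{\left(C,s \right)} = 16 - 4 s$
$Y{\left(c \right)} = 1$
$j{\left(k \right)} = \frac{1}{1 + k^{2}}$ ($j{\left(k \right)} = \frac{1}{k k + 1} = \frac{1}{k^{2} + 1} = \frac{1}{1 + k^{2}}$)
$7 \cdot 11 \cdot 11 j{\left(u{\left(-3,2 \right)} \right)} = \frac{7 \cdot 11 \cdot 11}{1 + \left(16 - 8\right)^{2}} = \frac{77 \cdot 11}{1 + \left(16 - 8\right)^{2}} = \frac{847}{1 + 8^{2}} = \frac{847}{1 + 64} = \frac{847}{65}$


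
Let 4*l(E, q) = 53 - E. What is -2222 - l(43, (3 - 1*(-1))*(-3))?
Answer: -4449/2 ≈ -2224.5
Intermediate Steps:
l(E, q) = 53/4 - E/4 (l(E, q) = (53 - E)/4 = 53/4 - E/4)
-2222 - l(43, (3 - 1*(-1))*(-3)) = -2222 - (53/4 - ¼*43) = -2222 - (53/4 - 43/4) = -2222 - 1*5/2 = -2222 - 5/2 = -4449/2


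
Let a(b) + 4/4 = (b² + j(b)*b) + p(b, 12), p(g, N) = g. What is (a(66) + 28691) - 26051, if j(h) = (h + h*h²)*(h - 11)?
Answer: 1043857121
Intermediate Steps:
j(h) = (-11 + h)*(h + h³) (j(h) = (h + h³)*(-11 + h) = (-11 + h)*(h + h³))
a(b) = -1 + b + b² + b²*(-11 + b + b³ - 11*b²) (a(b) = -1 + ((b² + (b*(-11 + b + b³ - 11*b²))*b) + b) = -1 + ((b² + b²*(-11 + b + b³ - 11*b²)) + b) = -1 + (b + b² + b²*(-11 + b + b³ - 11*b²)) = -1 + b + b² + b²*(-11 + b + b³ - 11*b²))
(a(66) + 28691) - 26051 = ((-1 + 66 + 66³ + 66⁵ - 11*66⁴ - 10*66²) + 28691) - 26051 = ((-1 + 66 + 287496 + 1252332576 - 11*18974736 - 10*4356) + 28691) - 26051 = ((-1 + 66 + 287496 + 1252332576 - 208722096 - 43560) + 28691) - 26051 = (1043854481 + 28691) - 26051 = 1043883172 - 26051 = 1043857121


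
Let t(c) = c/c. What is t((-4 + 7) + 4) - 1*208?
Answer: -207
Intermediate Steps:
t(c) = 1
t((-4 + 7) + 4) - 1*208 = 1 - 1*208 = 1 - 208 = -207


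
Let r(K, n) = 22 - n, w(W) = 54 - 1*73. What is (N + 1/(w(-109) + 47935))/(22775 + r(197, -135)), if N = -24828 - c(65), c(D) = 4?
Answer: -1189850111/1098809712 ≈ -1.0829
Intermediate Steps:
w(W) = -19 (w(W) = 54 - 73 = -19)
N = -24832 (N = -24828 - 1*4 = -24828 - 4 = -24832)
(N + 1/(w(-109) + 47935))/(22775 + r(197, -135)) = (-24832 + 1/(-19 + 47935))/(22775 + (22 - 1*(-135))) = (-24832 + 1/47916)/(22775 + (22 + 135)) = (-24832 + 1/47916)/(22775 + 157) = -1189850111/47916/22932 = -1189850111/47916*1/22932 = -1189850111/1098809712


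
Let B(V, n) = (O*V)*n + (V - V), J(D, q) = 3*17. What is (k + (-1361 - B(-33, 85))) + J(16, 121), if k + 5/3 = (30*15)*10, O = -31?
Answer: -251300/3 ≈ -83767.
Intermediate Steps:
J(D, q) = 51
B(V, n) = -31*V*n (B(V, n) = (-31*V)*n + (V - V) = -31*V*n + 0 = -31*V*n)
k = 13495/3 (k = -5/3 + (30*15)*10 = -5/3 + 450*10 = -5/3 + 4500 = 13495/3 ≈ 4498.3)
(k + (-1361 - B(-33, 85))) + J(16, 121) = (13495/3 + (-1361 - (-31)*(-33)*85)) + 51 = (13495/3 + (-1361 - 1*86955)) + 51 = (13495/3 + (-1361 - 86955)) + 51 = (13495/3 - 88316) + 51 = -251453/3 + 51 = -251300/3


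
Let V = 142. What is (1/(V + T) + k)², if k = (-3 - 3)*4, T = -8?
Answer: 10336225/17956 ≈ 575.64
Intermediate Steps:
k = -24 (k = -6*4 = -24)
(1/(V + T) + k)² = (1/(142 - 8) - 24)² = (1/134 - 24)² = (-3215/134)² = 10336225/17956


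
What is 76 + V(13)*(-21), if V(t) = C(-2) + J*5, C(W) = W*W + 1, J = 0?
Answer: -29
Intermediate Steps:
C(W) = 1 + W² (C(W) = W² + 1 = 1 + W²)
V(t) = 5 (V(t) = (1 + (-2)²) + 0*5 = (1 + 4) + 0 = 5 + 0 = 5)
76 + V(13)*(-21) = 76 + 5*(-21) = 76 - 105 = -29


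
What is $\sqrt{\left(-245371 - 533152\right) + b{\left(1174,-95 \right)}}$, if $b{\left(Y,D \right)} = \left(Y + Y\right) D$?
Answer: $3 i \sqrt{111287} \approx 1000.8 i$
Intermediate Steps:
$b{\left(Y,D \right)} = 2 D Y$ ($b{\left(Y,D \right)} = 2 Y D = 2 D Y$)
$\sqrt{\left(-245371 - 533152\right) + b{\left(1174,-95 \right)}} = \sqrt{\left(-245371 - 533152\right) + 2 \left(-95\right) 1174} = \sqrt{-778523 - 223060} = \sqrt{-1001583} = 3 i \sqrt{111287}$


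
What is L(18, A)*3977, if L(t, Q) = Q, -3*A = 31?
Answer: -123287/3 ≈ -41096.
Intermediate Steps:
A = -31/3 (A = -⅓*31 = -31/3 ≈ -10.333)
L(18, A)*3977 = -31/3*3977 = -123287/3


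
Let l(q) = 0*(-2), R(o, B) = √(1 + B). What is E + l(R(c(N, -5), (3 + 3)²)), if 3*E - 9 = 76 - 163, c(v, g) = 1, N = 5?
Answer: -26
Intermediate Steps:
l(q) = 0
E = -26 (E = 3 + (76 - 163)/3 = 3 + (⅓)*(-87) = 3 - 29 = -26)
E + l(R(c(N, -5), (3 + 3)²)) = -26 + 0 = -26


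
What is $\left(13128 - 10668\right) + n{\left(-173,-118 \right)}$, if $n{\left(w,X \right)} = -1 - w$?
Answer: $2632$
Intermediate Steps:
$\left(13128 - 10668\right) + n{\left(-173,-118 \right)} = \left(13128 - 10668\right) - -172 = 2460 + \left(-1 + 173\right) = 2460 + 172 = 2632$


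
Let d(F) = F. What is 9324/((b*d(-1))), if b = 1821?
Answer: -3108/607 ≈ -5.1203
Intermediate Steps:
9324/((b*d(-1))) = 9324/((1821*(-1))) = 9324/(-1821) = 9324*(-1/1821) = -3108/607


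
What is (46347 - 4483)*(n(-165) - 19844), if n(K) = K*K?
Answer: 308998184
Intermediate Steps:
n(K) = K**2
(46347 - 4483)*(n(-165) - 19844) = (46347 - 4483)*((-165)**2 - 19844) = 41864*(27225 - 19844) = 41864*7381 = 308998184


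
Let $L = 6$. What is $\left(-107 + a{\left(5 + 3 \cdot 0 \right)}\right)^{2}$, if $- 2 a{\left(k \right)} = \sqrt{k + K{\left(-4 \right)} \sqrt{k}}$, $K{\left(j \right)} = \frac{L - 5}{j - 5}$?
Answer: $\frac{\left(642 + \sqrt{45 - \sqrt{5}}\right)^{2}}{36} \approx 11683.0$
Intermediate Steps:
$K{\left(j \right)} = \frac{1}{-5 + j}$ ($K{\left(j \right)} = \frac{6 - 5}{j - 5} = 1 \frac{1}{-5 + j} = \frac{1}{-5 + j}$)
$a{\left(k \right)} = - \frac{\sqrt{k - \frac{\sqrt{k}}{9}}}{2}$ ($a{\left(k \right)} = - \frac{\sqrt{k + \frac{\sqrt{k}}{-5 - 4}}}{2} = - \frac{\sqrt{k + \frac{\sqrt{k}}{-9}}}{2} = - \frac{\sqrt{k - \frac{\sqrt{k}}{9}}}{2}$)
$\left(-107 + a{\left(5 + 3 \cdot 0 \right)}\right)^{2} = \left(-107 - \frac{\sqrt{- \sqrt{5 + 3 \cdot 0} + 9 \left(5 + 3 \cdot 0\right)}}{6}\right)^{2} = \left(-107 - \frac{\sqrt{- \sqrt{5 + 0} + 9 \left(5 + 0\right)}}{6}\right)^{2} = \left(-107 - \frac{\sqrt{- \sqrt{5} + 9 \cdot 5}}{6}\right)^{2} = \left(-107 - \frac{\sqrt{- \sqrt{5} + 45}}{6}\right)^{2} = \left(-107 - \frac{\sqrt{45 - \sqrt{5}}}{6}\right)^{2}$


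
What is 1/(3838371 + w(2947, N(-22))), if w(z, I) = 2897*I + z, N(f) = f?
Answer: 1/3777584 ≈ 2.6472e-7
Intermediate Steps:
w(z, I) = z + 2897*I
1/(3838371 + w(2947, N(-22))) = 1/(3838371 + (2947 + 2897*(-22))) = 1/(3838371 + (2947 - 63734)) = 1/(3838371 - 60787) = 1/3777584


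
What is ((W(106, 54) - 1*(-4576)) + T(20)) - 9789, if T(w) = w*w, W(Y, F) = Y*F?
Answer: 911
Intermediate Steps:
W(Y, F) = F*Y
T(w) = w²
((W(106, 54) - 1*(-4576)) + T(20)) - 9789 = ((54*106 - 1*(-4576)) + 20²) - 9789 = ((5724 + 4576) + 400) - 9789 = (10300 + 400) - 9789 = 10700 - 9789 = 911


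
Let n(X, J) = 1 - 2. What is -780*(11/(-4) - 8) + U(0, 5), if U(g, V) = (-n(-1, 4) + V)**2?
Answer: 8421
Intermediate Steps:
n(X, J) = -1
U(g, V) = (1 + V)**2 (U(g, V) = (-1*(-1) + V)**2 = (1 + V)**2)
-780*(11/(-4) - 8) + U(0, 5) = -780*(11/(-4) - 8) + (1 + 5)**2 = -780*(11*(-1/4) - 8) + 6**2 = -780*(-11/4 - 8) + 36 = -780*(-43)/4 + 36 = -156*(-215/4) + 36 = 8385 + 36 = 8421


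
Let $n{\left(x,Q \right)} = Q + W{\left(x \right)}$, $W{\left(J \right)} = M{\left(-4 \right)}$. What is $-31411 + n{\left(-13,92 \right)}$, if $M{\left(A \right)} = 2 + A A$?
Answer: $-31301$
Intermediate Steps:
$M{\left(A \right)} = 2 + A^{2}$
$W{\left(J \right)} = 18$ ($W{\left(J \right)} = 2 + \left(-4\right)^{2} = 2 + 16 = 18$)
$n{\left(x,Q \right)} = 18 + Q$ ($n{\left(x,Q \right)} = Q + 18 = 18 + Q$)
$-31411 + n{\left(-13,92 \right)} = -31411 + \left(18 + 92\right) = -31411 + 110 = -31301$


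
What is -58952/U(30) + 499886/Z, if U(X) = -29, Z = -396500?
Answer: 11679985653/5749250 ≈ 2031.6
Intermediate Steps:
-58952/U(30) + 499886/Z = -58952/(-29) + 499886/(-396500) = -58952*(-1/29) + 499886*(-1/396500) = 58952/29 - 249943/198250 = 11679985653/5749250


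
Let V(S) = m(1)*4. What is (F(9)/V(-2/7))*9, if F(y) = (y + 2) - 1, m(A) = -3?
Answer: -15/2 ≈ -7.5000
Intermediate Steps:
V(S) = -12 (V(S) = -3*4 = -12)
F(y) = 1 + y (F(y) = (2 + y) - 1 = 1 + y)
(F(9)/V(-2/7))*9 = ((1 + 9)/(-12))*9 = (10*(-1/12))*9 = -5/6*9 = -15/2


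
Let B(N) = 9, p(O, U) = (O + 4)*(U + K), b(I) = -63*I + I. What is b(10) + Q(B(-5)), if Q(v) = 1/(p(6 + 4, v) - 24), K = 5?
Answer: -106639/172 ≈ -619.99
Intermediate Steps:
b(I) = -62*I
p(O, U) = (4 + O)*(5 + U) (p(O, U) = (O + 4)*(U + 5) = (4 + O)*(5 + U))
Q(v) = 1/(46 + 14*v) (Q(v) = 1/((20 + 4*v + 5*(6 + 4) + (6 + 4)*v) - 24) = 1/((20 + 4*v + 5*10 + 10*v) - 24) = 1/((20 + 4*v + 50 + 10*v) - 24) = 1/((70 + 14*v) - 24) = 1/(46 + 14*v))
b(10) + Q(B(-5)) = -62*10 + 1/(2*(23 + 7*9)) = -620 + 1/(2*(23 + 63)) = -620 + (½)/86 = -620 + (½)*(1/86) = -620 + 1/172 = -106639/172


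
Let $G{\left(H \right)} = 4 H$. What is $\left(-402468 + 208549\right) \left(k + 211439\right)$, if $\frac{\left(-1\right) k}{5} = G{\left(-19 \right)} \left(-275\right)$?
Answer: $-20737503941$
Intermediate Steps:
$k = -104500$ ($k = - 5 \cdot 4 \left(-19\right) \left(-275\right) = - 5 \left(\left(-76\right) \left(-275\right)\right) = \left(-5\right) 20900 = -104500$)
$\left(-402468 + 208549\right) \left(k + 211439\right) = \left(-402468 + 208549\right) \left(-104500 + 211439\right) = \left(-193919\right) 106939 = -20737503941$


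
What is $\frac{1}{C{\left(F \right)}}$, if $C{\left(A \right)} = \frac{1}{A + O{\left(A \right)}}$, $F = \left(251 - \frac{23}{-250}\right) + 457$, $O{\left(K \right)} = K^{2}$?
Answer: $\frac{31381398279}{62500} \approx 5.021 \cdot 10^{5}$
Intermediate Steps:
$F = \frac{177023}{250}$ ($F = \left(251 - - \frac{23}{250}\right) + 457 = \left(251 + \frac{23}{250}\right) + 457 = \frac{62773}{250} + 457 = \frac{177023}{250} \approx 708.09$)
$C{\left(A \right)} = \frac{1}{A + A^{2}}$
$\frac{1}{C{\left(F \right)}} = \frac{1}{\frac{1}{\frac{177023}{250}} \frac{1}{1 + \frac{177023}{250}}} = \frac{1}{\frac{250}{177023} \frac{1}{\frac{177273}{250}}} = \frac{1}{\frac{250}{177023} \cdot \frac{250}{177273}} = \frac{1}{\frac{62500}{31381398279}} = \frac{31381398279}{62500}$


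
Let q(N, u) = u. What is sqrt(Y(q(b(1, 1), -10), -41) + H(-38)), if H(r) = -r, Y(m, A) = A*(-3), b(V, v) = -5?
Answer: sqrt(161) ≈ 12.689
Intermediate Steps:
Y(m, A) = -3*A
sqrt(Y(q(b(1, 1), -10), -41) + H(-38)) = sqrt(-3*(-41) - 1*(-38)) = sqrt(123 + 38) = sqrt(161)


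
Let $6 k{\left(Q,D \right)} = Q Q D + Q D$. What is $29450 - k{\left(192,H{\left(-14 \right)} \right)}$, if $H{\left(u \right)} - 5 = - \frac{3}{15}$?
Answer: $- \frac{974}{5} \approx -194.8$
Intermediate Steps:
$H{\left(u \right)} = \frac{24}{5}$ ($H{\left(u \right)} = 5 - \frac{3}{15} = 5 - \frac{1}{5} = \frac{24}{5}$)
$k{\left(Q,D \right)} = \frac{D Q}{6} + \frac{D Q^{2}}{6}$ ($k{\left(Q,D \right)} = \frac{Q Q D + Q D}{6} = \frac{Q^{2} D + D Q}{6} = \frac{D Q^{2} + D Q}{6} = \frac{D Q + D Q^{2}}{6} = \frac{D Q}{6} + \frac{D Q^{2}}{6}$)
$29450 - k{\left(192,H{\left(-14 \right)} \right)} = 29450 - \frac{1}{6} \cdot \frac{24}{5} \cdot 192 \left(1 + 192\right) = 29450 - \frac{1}{6} \cdot \frac{24}{5} \cdot 192 \cdot 193 = 29450 - \frac{148224}{5} = - \frac{974}{5}$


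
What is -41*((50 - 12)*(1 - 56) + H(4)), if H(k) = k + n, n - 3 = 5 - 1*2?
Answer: 85280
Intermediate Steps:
n = 6 (n = 3 + (5 - 1*2) = 3 + (5 - 2) = 3 + 3 = 6)
H(k) = 6 + k (H(k) = k + 6 = 6 + k)
-41*((50 - 12)*(1 - 56) + H(4)) = -41*((50 - 12)*(1 - 56) + (6 + 4)) = -41*(38*(-55) + 10) = -41*(-2090 + 10) = -41*(-2080) = 85280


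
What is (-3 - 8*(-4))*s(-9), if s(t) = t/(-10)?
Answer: 261/10 ≈ 26.100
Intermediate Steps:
s(t) = -t/10 (s(t) = t*(-⅒) = -t/10)
(-3 - 8*(-4))*s(-9) = (-3 - 8*(-4))*(-⅒*(-9)) = (-3 + 32)*(9/10) = 29*(9/10) = 261/10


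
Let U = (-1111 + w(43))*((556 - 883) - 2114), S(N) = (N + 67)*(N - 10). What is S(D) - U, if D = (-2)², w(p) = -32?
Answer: -2790489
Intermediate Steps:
D = 4
S(N) = (-10 + N)*(67 + N) (S(N) = (67 + N)*(-10 + N) = (-10 + N)*(67 + N))
U = 2790063 (U = (-1111 - 32)*((556 - 883) - 2114) = -1143*(-327 - 2114) = -1143*(-2441) = 2790063)
S(D) - U = (-670 + 4² + 57*4) - 1*2790063 = (-670 + 16 + 228) - 2790063 = -426 - 2790063 = -2790489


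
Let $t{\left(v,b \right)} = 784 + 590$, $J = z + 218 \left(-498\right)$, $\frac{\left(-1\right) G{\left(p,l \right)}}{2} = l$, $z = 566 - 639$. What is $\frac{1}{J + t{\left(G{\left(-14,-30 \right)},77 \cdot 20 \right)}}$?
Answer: $- \frac{1}{107263} \approx -9.3229 \cdot 10^{-6}$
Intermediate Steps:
$z = -73$
$G{\left(p,l \right)} = - 2 l$
$J = -108637$ ($J = -73 + 218 \left(-498\right) = -73 - 108564 = -108637$)
$t{\left(v,b \right)} = 1374$
$\frac{1}{J + t{\left(G{\left(-14,-30 \right)},77 \cdot 20 \right)}} = \frac{1}{-108637 + 1374} = \frac{1}{-107263} = - \frac{1}{107263}$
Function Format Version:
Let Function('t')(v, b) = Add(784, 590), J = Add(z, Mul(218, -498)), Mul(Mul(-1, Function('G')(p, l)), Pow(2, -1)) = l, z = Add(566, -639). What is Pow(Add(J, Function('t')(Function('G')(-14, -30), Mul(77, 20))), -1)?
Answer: Rational(-1, 107263) ≈ -9.3229e-6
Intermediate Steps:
z = -73
Function('G')(p, l) = Mul(-2, l)
J = -108637 (J = Add(-73, Mul(218, -498)) = Add(-73, -108564) = -108637)
Function('t')(v, b) = 1374
Pow(Add(J, Function('t')(Function('G')(-14, -30), Mul(77, 20))), -1) = Pow(Add(-108637, 1374), -1) = Pow(-107263, -1) = Rational(-1, 107263)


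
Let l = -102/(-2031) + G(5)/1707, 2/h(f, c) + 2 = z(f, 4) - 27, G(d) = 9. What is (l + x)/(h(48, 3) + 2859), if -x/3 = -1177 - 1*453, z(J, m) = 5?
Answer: 22604555364/13215502391 ≈ 1.7105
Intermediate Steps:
x = 4890 (x = -3*(-1177 - 1*453) = -3*(-1177 - 453) = -3*(-1630) = 4890)
h(f, c) = -1/12 (h(f, c) = 2/(-2 + (5 - 27)) = 2/(-2 - 22) = 2/(-24) = 2*(-1/24) = -1/12)
l = 21377/385213 (l = -102/(-2031) + 9/1707 = -102*(-1/2031) + 9*(1/1707) = 34/677 + 3/569 = 21377/385213 ≈ 0.055494)
(l + x)/(h(48, 3) + 2859) = (21377/385213 + 4890)/(-1/12 + 2859) = 1883712947/(385213*(34307/12)) = (1883712947/385213)*(12/34307) = 22604555364/13215502391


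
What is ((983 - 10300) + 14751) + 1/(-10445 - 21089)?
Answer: 171355755/31534 ≈ 5434.0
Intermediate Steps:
((983 - 10300) + 14751) + 1/(-10445 - 21089) = (-9317 + 14751) + 1/(-31534) = 5434 - 1/31534 = 171355755/31534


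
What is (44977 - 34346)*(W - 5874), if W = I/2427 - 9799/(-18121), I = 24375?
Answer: -913809159033570/14659889 ≈ -6.2334e+7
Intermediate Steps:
W = 155160516/14659889 (W = 24375/2427 - 9799/(-18121) = 24375*(1/2427) - 9799*(-1/18121) = 8125/809 + 9799/18121 = 155160516/14659889 ≈ 10.584)
(44977 - 34346)*(W - 5874) = (44977 - 34346)*(155160516/14659889 - 5874) = 10631*(-85957027470/14659889) = -913809159033570/14659889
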